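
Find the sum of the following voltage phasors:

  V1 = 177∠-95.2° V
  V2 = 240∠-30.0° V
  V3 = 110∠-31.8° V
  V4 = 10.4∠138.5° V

Step 1 — Convert each phasor to rectangular form:
  V1 = 177·(cos(-95.2°) + j·sin(-95.2°)) = -16.04 - j176.3 V
  V2 = 240·(cos(-30.0°) + j·sin(-30.0°)) = 207.8 - j120 V
  V3 = 110·(cos(-31.8°) + j·sin(-31.8°)) = 93.49 - j57.97 V
  V4 = 10.4·(cos(138.5°) + j·sin(138.5°)) = -7.789 + j6.891 V
Step 2 — Sum components: V_total = 277.5 - j347.3 V.
Step 3 — Convert to polar: |V_total| = 444.6 V, ∠V_total = -51.4°.

V_total = 444.6∠-51.4° V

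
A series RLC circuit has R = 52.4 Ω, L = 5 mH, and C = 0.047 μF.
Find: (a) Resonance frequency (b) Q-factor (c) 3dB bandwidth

Step 1 — Resonance: ω₀ = 1/√(LC) = 1/√(0.005·4.7e-08) = 6.523e+04 rad/s.
Step 2 — f₀ = ω₀/(2π) = 1.038e+04 Hz.
Step 3 — Series Q: Q = ω₀L/R = 6.523e+04·0.005/52.4 = 6.225.
Step 4 — Bandwidth: Δω = ω₀/Q = 1.048e+04 rad/s; BW = Δω/(2π) = 1668 Hz.

(a) f₀ = 1.038e+04 Hz  (b) Q = 6.225  (c) BW = 1668 Hz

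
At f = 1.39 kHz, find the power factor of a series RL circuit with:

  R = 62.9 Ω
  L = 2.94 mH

Step 1 — Angular frequency: ω = 2π·f = 2π·1390 = 8734 rad/s.
Step 2 — Component impedances:
  R: Z = R = 62.9 Ω
  L: Z = jωL = j·8734·0.00294 = 0 + j25.68 Ω
Step 3 — Series combination: Z_total = R + L = 62.9 + j25.68 Ω = 67.94∠22.2° Ω.
Step 4 — Power factor: PF = cos(φ) = Re(Z)/|Z| = 62.9/67.94 = 0.9258.
Step 5 — Type: Im(Z) = 25.68 ⇒ lagging (phase φ = 22.2°).

PF = 0.9258 (lagging, φ = 22.2°)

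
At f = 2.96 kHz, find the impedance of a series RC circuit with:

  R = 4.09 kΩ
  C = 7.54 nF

Step 1 — Angular frequency: ω = 2π·f = 2π·2960 = 1.86e+04 rad/s.
Step 2 — Component impedances:
  R: Z = R = 4090 Ω
  C: Z = 1/(jωC) = -j/(ω·C) = 0 - j7131 Ω
Step 3 — Series combination: Z_total = R + C = 4090 - j7131 Ω = 8221∠-60.2° Ω.

Z = 4090 - j7131 Ω = 8221∠-60.2° Ω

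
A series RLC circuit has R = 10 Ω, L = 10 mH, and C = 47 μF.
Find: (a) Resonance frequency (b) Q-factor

Step 1 — Resonance condition Im(Z)=0 gives ω₀ = 1/√(LC).
Step 2 — ω₀ = 1/√(0.01·4.7e-05) = 1459 rad/s.
Step 3 — f₀ = ω₀/(2π) = 232.2 Hz.
Step 4 — Series Q: Q = ω₀L/R = 1459·0.01/10 = 1.459.

(a) f₀ = 232.2 Hz  (b) Q = 1.459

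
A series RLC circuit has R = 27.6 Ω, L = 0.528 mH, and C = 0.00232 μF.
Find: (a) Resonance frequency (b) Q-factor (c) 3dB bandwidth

Step 1 — Resonance condition Im(Z)=0 gives ω₀ = 1/√(LC).
Step 2 — ω₀ = 1/√(0.000528·2.32e-09) = 9.035e+05 rad/s.
Step 3 — f₀ = ω₀/(2π) = 1.438e+05 Hz.
Step 4 — Series Q: Q = ω₀L/R = 9.035e+05·0.000528/27.6 = 17.28.
Step 5 — 3dB bandwidth: Δω = ω₀/Q = 5.227e+04 rad/s; BW = Δω/(2π) = 8319 Hz.

(a) f₀ = 1.438e+05 Hz  (b) Q = 17.28  (c) BW = 8319 Hz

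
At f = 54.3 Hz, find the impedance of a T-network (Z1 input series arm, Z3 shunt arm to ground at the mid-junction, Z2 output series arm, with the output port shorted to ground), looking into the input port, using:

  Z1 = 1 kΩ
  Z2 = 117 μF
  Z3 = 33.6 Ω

Step 1 — Angular frequency: ω = 2π·f = 2π·54.3 = 341.2 rad/s.
Step 2 — Component impedances:
  Z1: Z = R = 1000 Ω
  Z2: Z = 1/(jωC) = -j/(ω·C) = 0 - j25.05 Ω
  Z3: Z = R = 33.6 Ω
Step 3 — With the output port shorted to ground, the output series arm Z2 runs from the junction to ground; the shunt arm Z3 also runs from the junction to ground. They appear in parallel: Z3 || Z2 = 12 - j16.1 Ω.
Step 4 — Series with input arm Z1: Z_in = Z1 + (Z3 || Z2) = 1012 - j16.1 Ω = 1012∠-0.9° Ω.

Z = 1012 - j16.1 Ω = 1012∠-0.9° Ω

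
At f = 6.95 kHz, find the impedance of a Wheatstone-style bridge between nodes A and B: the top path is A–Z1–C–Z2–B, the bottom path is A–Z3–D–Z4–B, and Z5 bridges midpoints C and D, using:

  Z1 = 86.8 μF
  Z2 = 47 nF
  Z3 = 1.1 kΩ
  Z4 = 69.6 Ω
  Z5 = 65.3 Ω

Step 1 — Angular frequency: ω = 2π·f = 2π·6950 = 4.367e+04 rad/s.
Step 2 — Component impedances:
  Z1: Z = 1/(jωC) = -j/(ω·C) = 0 - j0.2638 Ω
  Z2: Z = 1/(jωC) = -j/(ω·C) = 0 - j487.2 Ω
  Z3: Z = R = 1100 Ω
  Z4: Z = R = 69.6 Ω
  Z5: Z = R = 65.3 Ω
Step 3 — Bridge requires nodal analysis (the Z5 bridge couples midpoints C and D, so the two paths cannot be reduced to a simple series/parallel combination). Setting node B to ground and injecting 1 A at node A, the 3-node admittance system at A, C, D solves to V_A = Z_AB = 122.4 - j33.2 Ω = 126.8∠-15.2° Ω.

Z = 122.4 - j33.2 Ω = 126.8∠-15.2° Ω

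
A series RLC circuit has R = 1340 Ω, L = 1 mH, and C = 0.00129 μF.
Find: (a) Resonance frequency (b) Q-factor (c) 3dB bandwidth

Step 1 — Resonance: ω₀ = 1/√(LC) = 1/√(0.001·1.29e-09) = 8.805e+05 rad/s.
Step 2 — f₀ = ω₀/(2π) = 1.401e+05 Hz.
Step 3 — Series Q: Q = ω₀L/R = 8.805e+05·0.001/1340 = 0.6571.
Step 4 — Bandwidth: Δω = ω₀/Q = 1.34e+06 rad/s; BW = Δω/(2π) = 2.133e+05 Hz.

(a) f₀ = 1.401e+05 Hz  (b) Q = 0.6571  (c) BW = 2.133e+05 Hz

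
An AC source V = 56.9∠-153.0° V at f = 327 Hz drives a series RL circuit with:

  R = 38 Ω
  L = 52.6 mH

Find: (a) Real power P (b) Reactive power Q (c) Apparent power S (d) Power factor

Step 1 — Angular frequency: ω = 2π·f = 2π·327 = 2055 rad/s.
Step 2 — Component impedances:
  R: Z = R = 38 Ω
  L: Z = jωL = j·2055·0.0526 = 0 + j108.1 Ω
Step 3 — Series combination: Z_total = R + L = 38 + j108.1 Ω = 114.6∠70.6° Ω.
Step 4 — Source phasor: V = 56.9∠-153.0° V = -50.7 - j25.83 V.
Step 5 — Current: I = V / Z = -0.3595 + j0.3427 A = 0.4967∠136.4° A.
Step 6 — Complex power: S = V·I* = 9.375 + j26.66 VA.
Step 7 — Real power: P = Re(S) = 9.375 W.
Step 8 — Reactive power: Q = Im(S) = 26.66 VAR.
Step 9 — Apparent power: |S| = 28.26 VA.
Step 10 — Power factor: PF = P/|S| = 0.3317 (lagging).

(a) P = 9.375 W  (b) Q = 26.66 VAR  (c) S = 28.26 VA  (d) PF = 0.3317 (lagging)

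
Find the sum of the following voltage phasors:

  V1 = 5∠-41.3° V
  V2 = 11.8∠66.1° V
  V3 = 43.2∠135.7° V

Step 1 — Convert each phasor to rectangular form:
  V1 = 5·(cos(-41.3°) + j·sin(-41.3°)) = 3.756 - j3.3 V
  V2 = 11.8·(cos(66.1°) + j·sin(66.1°)) = 4.781 + j10.79 V
  V3 = 43.2·(cos(135.7°) + j·sin(135.7°)) = -30.92 + j30.17 V
Step 2 — Sum components: V_total = -22.38 + j37.66 V.
Step 3 — Convert to polar: |V_total| = 43.81 V, ∠V_total = 120.7°.

V_total = 43.81∠120.7° V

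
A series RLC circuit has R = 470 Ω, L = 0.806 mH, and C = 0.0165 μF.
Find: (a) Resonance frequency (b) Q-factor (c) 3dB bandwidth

Step 1 — Resonance: ω₀ = 1/√(LC) = 1/√(0.000806·1.65e-08) = 2.742e+05 rad/s.
Step 2 — f₀ = ω₀/(2π) = 4.364e+04 Hz.
Step 3 — Series Q: Q = ω₀L/R = 2.742e+05·0.000806/470 = 0.4702.
Step 4 — Bandwidth: Δω = ω₀/Q = 5.831e+05 rad/s; BW = Δω/(2π) = 9.281e+04 Hz.

(a) f₀ = 4.364e+04 Hz  (b) Q = 0.4702  (c) BW = 9.281e+04 Hz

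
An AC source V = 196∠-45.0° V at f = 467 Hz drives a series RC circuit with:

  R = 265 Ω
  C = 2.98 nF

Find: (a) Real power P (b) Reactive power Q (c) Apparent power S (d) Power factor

Step 1 — Angular frequency: ω = 2π·f = 2π·467 = 2934 rad/s.
Step 2 — Component impedances:
  R: Z = R = 265 Ω
  C: Z = 1/(jωC) = -j/(ω·C) = 0 - j1.144e+05 Ω
Step 3 — Series combination: Z_total = R + C = 265 - j1.144e+05 Ω = 1.144e+05∠-89.9° Ω.
Step 4 — Source phasor: V = 196∠-45.0° V = 138.6 - j138.6 V.
Step 5 — Current: I = V / Z = 0.001215 + j0.001209 A = 0.001714∠44.9° A.
Step 6 — Complex power: S = V·I* = 0.0007784 - j0.3359 VA.
Step 7 — Real power: P = Re(S) = 0.0007784 W.
Step 8 — Reactive power: Q = Im(S) = -0.3359 VAR.
Step 9 — Apparent power: |S| = 0.3359 VA.
Step 10 — Power factor: PF = P/|S| = 0.002317 (leading).

(a) P = 0.0007784 W  (b) Q = -0.3359 VAR  (c) S = 0.3359 VA  (d) PF = 0.002317 (leading)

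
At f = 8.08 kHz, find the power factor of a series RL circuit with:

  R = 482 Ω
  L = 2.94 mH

Step 1 — Angular frequency: ω = 2π·f = 2π·8080 = 5.077e+04 rad/s.
Step 2 — Component impedances:
  R: Z = R = 482 Ω
  L: Z = jωL = j·5.077e+04·0.00294 = 0 + j149.3 Ω
Step 3 — Series combination: Z_total = R + L = 482 + j149.3 Ω = 504.6∠17.2° Ω.
Step 4 — Power factor: PF = cos(φ) = Re(Z)/|Z| = 482/504.6 = 0.9552.
Step 5 — Type: Im(Z) = 149.3 ⇒ lagging (phase φ = 17.2°).

PF = 0.9552 (lagging, φ = 17.2°)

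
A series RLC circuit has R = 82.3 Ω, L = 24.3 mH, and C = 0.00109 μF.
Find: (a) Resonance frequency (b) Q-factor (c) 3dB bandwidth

Step 1 — Resonance: ω₀ = 1/√(LC) = 1/√(0.0243·1.09e-09) = 1.943e+05 rad/s.
Step 2 — f₀ = ω₀/(2π) = 3.092e+04 Hz.
Step 3 — Series Q: Q = ω₀L/R = 1.943e+05·0.0243/82.3 = 57.37.
Step 4 — Bandwidth: Δω = ω₀/Q = 3387 rad/s; BW = Δω/(2π) = 539 Hz.

(a) f₀ = 3.092e+04 Hz  (b) Q = 57.37  (c) BW = 539 Hz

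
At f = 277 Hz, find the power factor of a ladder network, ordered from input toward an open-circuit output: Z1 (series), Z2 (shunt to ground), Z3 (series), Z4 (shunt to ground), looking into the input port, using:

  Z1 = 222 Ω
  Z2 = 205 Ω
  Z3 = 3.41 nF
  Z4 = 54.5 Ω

Step 1 — Angular frequency: ω = 2π·f = 2π·277 = 1740 rad/s.
Step 2 — Component impedances:
  Z1: Z = R = 222 Ω
  Z2: Z = R = 205 Ω
  Z3: Z = 1/(jωC) = -j/(ω·C) = 0 - j1.685e+05 Ω
  Z4: Z = R = 54.5 Ω
Step 3 — Ladder network (open output): work backward from the far end, alternating series and parallel combinations. Z_in = 427 - j0.2494 Ω = 427∠-0.0° Ω.
Step 4 — Power factor: PF = cos(φ) = Re(Z)/|Z| = 427/427 = 1.
Step 5 — Type: Im(Z) = -0.2494 ⇒ leading (phase φ = -0.0°).

PF = 1 (leading, φ = -0.0°)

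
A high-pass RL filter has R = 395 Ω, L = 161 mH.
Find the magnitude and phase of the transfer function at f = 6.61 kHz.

Step 1 — Angular frequency: ω = 2π·6610 = 4.153e+04 rad/s.
Step 2 — Transfer function: H(jω) = jωL/(R + jωL).
Step 3 — Numerator jωL = j·6687; denominator R + jωL = 395 + j6687.
Step 4 — H = 0.9965 + j0.05887.
Step 5 — Magnitude: |H| = 0.9983 (-0.0 dB); phase: φ = 3.4°.

|H| = 0.9983 (-0.0 dB), φ = 3.4°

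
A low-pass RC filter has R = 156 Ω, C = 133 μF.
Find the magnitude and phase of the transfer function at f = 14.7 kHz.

Step 1 — Angular frequency: ω = 2π·1.47e+04 = 9.236e+04 rad/s.
Step 2 — Transfer function: H(jω) = 1/(1 + jωRC).
Step 3 — Denominator: 1 + jωRC = 1 + j·9.236e+04·156·0.000133 = 1 + j1916.
Step 4 — H = 2.723e-07 - j0.0005218.
Step 5 — Magnitude: |H| = 0.0005218 (-65.6 dB); phase: φ = -90.0°.

|H| = 0.0005218 (-65.6 dB), φ = -90.0°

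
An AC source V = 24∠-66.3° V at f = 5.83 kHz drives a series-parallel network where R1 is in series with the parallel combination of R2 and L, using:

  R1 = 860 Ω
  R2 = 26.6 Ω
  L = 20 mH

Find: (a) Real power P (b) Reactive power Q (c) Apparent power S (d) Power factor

Step 1 — Angular frequency: ω = 2π·f = 2π·5830 = 3.663e+04 rad/s.
Step 2 — Component impedances:
  R1: Z = R = 860 Ω
  R2: Z = R = 26.6 Ω
  L: Z = jωL = j·3.663e+04·0.02 = 0 + j732.6 Ω
Step 3 — Parallel branch: R2 || L = 1/(1/R2 + 1/L) = 26.56 + j0.9645 Ω.
Step 4 — Series with R1: Z_total = R1 + (R2 || L) = 886.6 + j0.9645 Ω = 886.6∠0.1° Ω.
Step 5 — Source phasor: V = 24∠-66.3° V = 9.647 - j21.98 V.
Step 6 — Current: I = V / Z = 0.01085 - j0.0248 A = 0.02707∠-66.4° A.
Step 7 — Complex power: S = V·I* = 0.6497 + j0.0007068 VA.
Step 8 — Real power: P = Re(S) = 0.6497 W.
Step 9 — Reactive power: Q = Im(S) = 0.0007068 VAR.
Step 10 — Apparent power: |S| = 0.6497 VA.
Step 11 — Power factor: PF = P/|S| = 1 (lagging).

(a) P = 0.6497 W  (b) Q = 0.0007068 VAR  (c) S = 0.6497 VA  (d) PF = 1 (lagging)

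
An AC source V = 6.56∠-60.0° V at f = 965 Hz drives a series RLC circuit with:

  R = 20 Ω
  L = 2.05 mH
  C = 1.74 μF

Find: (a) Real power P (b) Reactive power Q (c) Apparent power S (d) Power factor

Step 1 — Angular frequency: ω = 2π·f = 2π·965 = 6063 rad/s.
Step 2 — Component impedances:
  R: Z = R = 20 Ω
  L: Z = jωL = j·6063·0.00205 = 0 + j12.43 Ω
  C: Z = 1/(jωC) = -j/(ω·C) = 0 - j94.79 Ω
Step 3 — Series combination: Z_total = R + L + C = 20 - j82.36 Ω = 84.75∠-76.4° Ω.
Step 4 — Source phasor: V = 6.56∠-60.0° V = 3.28 - j5.681 V.
Step 5 — Current: I = V / Z = 0.07427 + j0.02179 A = 0.0774∠16.4° A.
Step 6 — Complex power: S = V·I* = 0.1198 - j0.4934 VA.
Step 7 — Real power: P = Re(S) = 0.1198 W.
Step 8 — Reactive power: Q = Im(S) = -0.4934 VAR.
Step 9 — Apparent power: |S| = 0.5078 VA.
Step 10 — Power factor: PF = P/|S| = 0.236 (leading).

(a) P = 0.1198 W  (b) Q = -0.4934 VAR  (c) S = 0.5078 VA  (d) PF = 0.236 (leading)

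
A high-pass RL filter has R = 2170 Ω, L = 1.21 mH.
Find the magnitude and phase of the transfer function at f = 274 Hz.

Step 1 — Angular frequency: ω = 2π·274 = 1722 rad/s.
Step 2 — Transfer function: H(jω) = jωL/(R + jωL).
Step 3 — Numerator jωL = j·2.083; denominator R + jωL = 2170 + j2.083.
Step 4 — H = 9.215e-07 + j0.00096.
Step 5 — Magnitude: |H| = 0.00096 (-60.4 dB); phase: φ = 89.9°.

|H| = 0.00096 (-60.4 dB), φ = 89.9°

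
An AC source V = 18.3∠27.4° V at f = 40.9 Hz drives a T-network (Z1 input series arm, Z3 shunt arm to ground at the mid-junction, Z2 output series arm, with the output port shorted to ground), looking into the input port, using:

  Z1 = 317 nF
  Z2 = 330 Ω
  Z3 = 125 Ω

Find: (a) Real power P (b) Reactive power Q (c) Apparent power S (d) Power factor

Step 1 — Angular frequency: ω = 2π·f = 2π·40.9 = 257 rad/s.
Step 2 — Component impedances:
  Z1: Z = 1/(jωC) = -j/(ω·C) = 0 - j1.228e+04 Ω
  Z2: Z = R = 330 Ω
  Z3: Z = R = 125 Ω
Step 3 — With the output port shorted to ground, the output series arm Z2 runs from the junction to ground; the shunt arm Z3 also runs from the junction to ground. They appear in parallel: Z3 || Z2 = 90.66 Ω.
Step 4 — Series with input arm Z1: Z_in = Z1 + (Z3 || Z2) = 90.66 - j1.228e+04 Ω = 1.228e+04∠-89.6° Ω.
Step 5 — Source phasor: V = 18.3∠27.4° V = 16.25 + j8.422 V.
Step 6 — Current: I = V / Z = -0.0006762 + j0.001329 A = 0.001491∠117.0° A.
Step 7 — Complex power: S = V·I* = 0.0002015 - j0.02728 VA.
Step 8 — Real power: P = Re(S) = 0.0002015 W.
Step 9 — Reactive power: Q = Im(S) = -0.02728 VAR.
Step 10 — Apparent power: |S| = 0.02728 VA.
Step 11 — Power factor: PF = P/|S| = 0.007385 (leading).

(a) P = 0.0002015 W  (b) Q = -0.02728 VAR  (c) S = 0.02728 VA  (d) PF = 0.007385 (leading)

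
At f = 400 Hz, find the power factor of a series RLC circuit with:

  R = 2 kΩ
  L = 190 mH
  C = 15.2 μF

Step 1 — Angular frequency: ω = 2π·f = 2π·400 = 2513 rad/s.
Step 2 — Component impedances:
  R: Z = R = 2000 Ω
  L: Z = jωL = j·2513·0.19 = 0 + j477.5 Ω
  C: Z = 1/(jωC) = -j/(ω·C) = 0 - j26.18 Ω
Step 3 — Series combination: Z_total = R + L + C = 2000 + j451.3 Ω = 2050∠12.7° Ω.
Step 4 — Power factor: PF = cos(φ) = Re(Z)/|Z| = 2000/2050.3 = 0.9755.
Step 5 — Type: Im(Z) = 451.3 ⇒ lagging (phase φ = 12.7°).

PF = 0.9755 (lagging, φ = 12.7°)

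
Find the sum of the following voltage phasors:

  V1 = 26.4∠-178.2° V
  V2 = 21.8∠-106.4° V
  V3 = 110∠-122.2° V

Step 1 — Convert each phasor to rectangular form:
  V1 = 26.4·(cos(-178.2°) + j·sin(-178.2°)) = -26.39 - j0.8292 V
  V2 = 21.8·(cos(-106.4°) + j·sin(-106.4°)) = -6.155 - j20.91 V
  V3 = 110·(cos(-122.2°) + j·sin(-122.2°)) = -58.62 - j93.08 V
Step 2 — Sum components: V_total = -91.16 - j114.8 V.
Step 3 — Convert to polar: |V_total| = 146.6 V, ∠V_total = -128.4°.

V_total = 146.6∠-128.4° V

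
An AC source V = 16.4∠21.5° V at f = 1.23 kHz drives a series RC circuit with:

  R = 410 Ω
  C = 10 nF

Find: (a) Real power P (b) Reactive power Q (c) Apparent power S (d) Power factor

Step 1 — Angular frequency: ω = 2π·f = 2π·1230 = 7728 rad/s.
Step 2 — Component impedances:
  R: Z = R = 410 Ω
  C: Z = 1/(jωC) = -j/(ω·C) = 0 - j1.294e+04 Ω
Step 3 — Series combination: Z_total = R + C = 410 - j1.294e+04 Ω = 1.295e+04∠-88.2° Ω.
Step 4 — Source phasor: V = 16.4∠21.5° V = 15.26 + j6.011 V.
Step 5 — Current: I = V / Z = -0.0004267 + j0.001193 A = 0.001267∠109.7° A.
Step 6 — Complex power: S = V·I* = 0.000658 - j0.02077 VA.
Step 7 — Real power: P = Re(S) = 0.000658 W.
Step 8 — Reactive power: Q = Im(S) = -0.02077 VAR.
Step 9 — Apparent power: |S| = 0.02078 VA.
Step 10 — Power factor: PF = P/|S| = 0.03167 (leading).

(a) P = 0.000658 W  (b) Q = -0.02077 VAR  (c) S = 0.02078 VA  (d) PF = 0.03167 (leading)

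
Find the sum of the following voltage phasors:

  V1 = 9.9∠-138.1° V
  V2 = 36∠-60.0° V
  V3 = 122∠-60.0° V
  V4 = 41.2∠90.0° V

Step 1 — Convert each phasor to rectangular form:
  V1 = 9.9·(cos(-138.1°) + j·sin(-138.1°)) = -7.369 - j6.612 V
  V2 = 36·(cos(-60.0°) + j·sin(-60.0°)) = 18 - j31.18 V
  V3 = 122·(cos(-60.0°) + j·sin(-60.0°)) = 61 - j105.7 V
  V4 = 41.2·(cos(90.0°) + j·sin(90.0°)) = 0 + j41.2 V
Step 2 — Sum components: V_total = 71.63 - j102.2 V.
Step 3 — Convert to polar: |V_total| = 124.8 V, ∠V_total = -55.0°.

V_total = 124.8∠-55.0° V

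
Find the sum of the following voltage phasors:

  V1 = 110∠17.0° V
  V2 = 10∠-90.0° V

Step 1 — Convert each phasor to rectangular form:
  V1 = 110·(cos(17.0°) + j·sin(17.0°)) = 105.2 + j32.16 V
  V2 = 10·(cos(-90.0°) + j·sin(-90.0°)) = 0 - j10 V
Step 2 — Sum components: V_total = 105.2 + j22.16 V.
Step 3 — Convert to polar: |V_total| = 107.5 V, ∠V_total = 11.9°.

V_total = 107.5∠11.9° V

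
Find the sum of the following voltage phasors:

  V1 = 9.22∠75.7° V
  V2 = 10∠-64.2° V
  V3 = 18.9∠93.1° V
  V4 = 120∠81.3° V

Step 1 — Convert each phasor to rectangular form:
  V1 = 9.22·(cos(75.7°) + j·sin(75.7°)) = 2.277 + j8.934 V
  V2 = 10·(cos(-64.2°) + j·sin(-64.2°)) = 4.352 - j9.003 V
  V3 = 18.9·(cos(93.1°) + j·sin(93.1°)) = -1.022 + j18.87 V
  V4 = 120·(cos(81.3°) + j·sin(81.3°)) = 18.15 + j118.6 V
Step 2 — Sum components: V_total = 23.76 + j137.4 V.
Step 3 — Convert to polar: |V_total| = 139.5 V, ∠V_total = 80.2°.

V_total = 139.5∠80.2° V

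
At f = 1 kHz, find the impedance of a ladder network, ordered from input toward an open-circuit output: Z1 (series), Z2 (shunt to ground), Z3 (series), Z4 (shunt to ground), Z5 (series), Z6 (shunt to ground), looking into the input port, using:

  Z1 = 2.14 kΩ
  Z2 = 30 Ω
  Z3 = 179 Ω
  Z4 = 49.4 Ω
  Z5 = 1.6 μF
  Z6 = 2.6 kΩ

Step 1 — Angular frequency: ω = 2π·f = 2π·1000 = 6283 rad/s.
Step 2 — Component impedances:
  Z1: Z = R = 2140 Ω
  Z2: Z = R = 30 Ω
  Z3: Z = R = 179 Ω
  Z4: Z = R = 49.4 Ω
  Z5: Z = 1/(jωC) = -j/(ω·C) = 0 - j99.47 Ω
  Z6: Z = R = 2600 Ω
Step 3 — Ladder network (open output): work backward from the far end, alternating series and parallel combinations. Z_in = 2167 - j0.0004688 Ω = 2167∠-0.0° Ω.

Z = 2167 - j0.0004688 Ω = 2167∠-0.0° Ω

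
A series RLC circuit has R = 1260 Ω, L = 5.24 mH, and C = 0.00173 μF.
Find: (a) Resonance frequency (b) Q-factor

Step 1 — Resonance condition Im(Z)=0 gives ω₀ = 1/√(LC).
Step 2 — ω₀ = 1/√(0.00524·1.73e-09) = 3.321e+05 rad/s.
Step 3 — f₀ = ω₀/(2π) = 5.286e+04 Hz.
Step 4 — Series Q: Q = ω₀L/R = 3.321e+05·0.00524/1260 = 1.381.

(a) f₀ = 5.286e+04 Hz  (b) Q = 1.381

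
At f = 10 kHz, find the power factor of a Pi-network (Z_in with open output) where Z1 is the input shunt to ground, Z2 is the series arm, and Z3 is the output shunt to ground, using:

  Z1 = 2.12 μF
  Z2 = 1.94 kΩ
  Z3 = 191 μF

Step 1 — Angular frequency: ω = 2π·f = 2π·1e+04 = 6.283e+04 rad/s.
Step 2 — Component impedances:
  Z1: Z = 1/(jωC) = -j/(ω·C) = 0 - j7.507 Ω
  Z2: Z = R = 1940 Ω
  Z3: Z = 1/(jωC) = -j/(ω·C) = 0 - j0.08333 Ω
Step 3 — With open output, the series arm Z2 and the output shunt Z3 appear in series to ground: Z2 + Z3 = 1940 - j0.08333 Ω.
Step 4 — Parallel with input shunt Z1: Z_in = Z1 || (Z2 + Z3) = 0.02905 - j7.507 Ω = 7.507∠-89.8° Ω.
Step 5 — Power factor: PF = cos(φ) = Re(Z)/|Z| = 0.02905/7.507 = 0.00387.
Step 6 — Type: Im(Z) = -7.507 ⇒ leading (phase φ = -89.8°).

PF = 0.00387 (leading, φ = -89.8°)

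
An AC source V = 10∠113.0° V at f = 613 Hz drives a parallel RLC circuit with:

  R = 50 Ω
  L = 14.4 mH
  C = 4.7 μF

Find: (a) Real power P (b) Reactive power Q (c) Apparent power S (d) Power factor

Step 1 — Angular frequency: ω = 2π·f = 2π·613 = 3852 rad/s.
Step 2 — Component impedances:
  R: Z = R = 50 Ω
  L: Z = jωL = j·3852·0.0144 = 0 + j55.46 Ω
  C: Z = 1/(jωC) = -j/(ω·C) = 0 - j55.24 Ω
Step 3 — Parallel combination: 1/Z_total = 1/R + 1/L + 1/C; Z_total = 50 - j0.1811 Ω = 50∠-0.2° Ω.
Step 4 — Source phasor: V = 10∠113.0° V = -3.907 + j9.205 V.
Step 5 — Current: I = V / Z = -0.07881 + j0.1838 A = 0.2∠113.2° A.
Step 6 — Complex power: S = V·I* = 2 - j0.007243 VA.
Step 7 — Real power: P = Re(S) = 2 W.
Step 8 — Reactive power: Q = Im(S) = -0.007243 VAR.
Step 9 — Apparent power: |S| = 2 VA.
Step 10 — Power factor: PF = P/|S| = 1 (leading).

(a) P = 2 W  (b) Q = -0.007243 VAR  (c) S = 2 VA  (d) PF = 1 (leading)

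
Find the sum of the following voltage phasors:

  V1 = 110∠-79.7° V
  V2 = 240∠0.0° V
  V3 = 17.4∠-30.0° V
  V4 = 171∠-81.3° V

Step 1 — Convert each phasor to rectangular form:
  V1 = 110·(cos(-79.7°) + j·sin(-79.7°)) = 19.67 - j108.2 V
  V2 = 240·(cos(0.0°) + j·sin(0.0°)) = 240 V
  V3 = 17.4·(cos(-30.0°) + j·sin(-30.0°)) = 15.07 - j8.7 V
  V4 = 171·(cos(-81.3°) + j·sin(-81.3°)) = 25.87 - j169 V
Step 2 — Sum components: V_total = 300.6 - j286 V.
Step 3 — Convert to polar: |V_total| = 414.9 V, ∠V_total = -43.6°.

V_total = 414.9∠-43.6° V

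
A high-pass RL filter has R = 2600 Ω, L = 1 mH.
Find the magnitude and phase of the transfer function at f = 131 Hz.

Step 1 — Angular frequency: ω = 2π·131 = 823.1 rad/s.
Step 2 — Transfer function: H(jω) = jωL/(R + jωL).
Step 3 — Numerator jωL = j·0.8231; denominator R + jωL = 2600 + j0.8231.
Step 4 — H = 1.002e-07 + j0.0003166.
Step 5 — Magnitude: |H| = 0.0003166 (-70.0 dB); phase: φ = 90.0°.

|H| = 0.0003166 (-70.0 dB), φ = 90.0°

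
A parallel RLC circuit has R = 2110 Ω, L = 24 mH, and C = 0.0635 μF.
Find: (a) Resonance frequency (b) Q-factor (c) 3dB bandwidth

Step 1 — Resonance: ω₀ = 1/√(LC) = 1/√(0.024·6.35e-08) = 2.562e+04 rad/s.
Step 2 — f₀ = ω₀/(2π) = 4077 Hz.
Step 3 — Parallel Q: Q = R/(ω₀L) = 2110/(2.562e+04·0.024) = 3.432.
Step 4 — Bandwidth: Δω = ω₀/Q = 7464 rad/s; BW = Δω/(2π) = 1188 Hz.

(a) f₀ = 4077 Hz  (b) Q = 3.432  (c) BW = 1188 Hz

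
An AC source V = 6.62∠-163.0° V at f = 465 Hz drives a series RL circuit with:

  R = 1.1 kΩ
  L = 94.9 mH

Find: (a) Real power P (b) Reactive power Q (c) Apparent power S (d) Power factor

Step 1 — Angular frequency: ω = 2π·f = 2π·465 = 2922 rad/s.
Step 2 — Component impedances:
  R: Z = R = 1100 Ω
  L: Z = jωL = j·2922·0.0949 = 0 + j277.3 Ω
Step 3 — Series combination: Z_total = R + L = 1100 + j277.3 Ω = 1134∠14.1° Ω.
Step 4 — Source phasor: V = 6.62∠-163.0° V = -6.331 - j1.936 V.
Step 5 — Current: I = V / Z = -0.005828 - j0.0002904 A = 0.005836∠-177.1° A.
Step 6 — Complex power: S = V·I* = 0.03746 + j0.009442 VA.
Step 7 — Real power: P = Re(S) = 0.03746 W.
Step 8 — Reactive power: Q = Im(S) = 0.009442 VAR.
Step 9 — Apparent power: |S| = 0.03863 VA.
Step 10 — Power factor: PF = P/|S| = 0.9697 (lagging).

(a) P = 0.03746 W  (b) Q = 0.009442 VAR  (c) S = 0.03863 VA  (d) PF = 0.9697 (lagging)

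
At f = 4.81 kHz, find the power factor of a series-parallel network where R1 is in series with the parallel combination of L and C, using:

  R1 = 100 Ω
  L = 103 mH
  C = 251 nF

Step 1 — Angular frequency: ω = 2π·f = 2π·4810 = 3.022e+04 rad/s.
Step 2 — Component impedances:
  R1: Z = R = 100 Ω
  L: Z = jωL = j·3.022e+04·0.103 = 0 + j3113 Ω
  C: Z = 1/(jωC) = -j/(ω·C) = 0 - j131.8 Ω
Step 3 — Parallel branch: L || C = 1/(1/L + 1/C) = 0 - j137.7 Ω.
Step 4 — Series with R1: Z_total = R1 + (L || C) = 100 - j137.7 Ω = 170.1∠-54.0° Ω.
Step 5 — Power factor: PF = cos(φ) = Re(Z)/|Z| = 100/170.144 = 0.5877.
Step 6 — Type: Im(Z) = -137.7 ⇒ leading (phase φ = -54.0°).

PF = 0.5877 (leading, φ = -54.0°)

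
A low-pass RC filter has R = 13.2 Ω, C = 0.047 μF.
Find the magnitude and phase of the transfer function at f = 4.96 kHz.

Step 1 — Angular frequency: ω = 2π·4960 = 3.116e+04 rad/s.
Step 2 — Transfer function: H(jω) = 1/(1 + jωRC).
Step 3 — Denominator: 1 + jωRC = 1 + j·3.116e+04·13.2·4.7e-08 = 1 + j0.01933.
Step 4 — H = 0.9996 - j0.01933.
Step 5 — Magnitude: |H| = 0.9998 (-0.0 dB); phase: φ = -1.1°.

|H| = 0.9998 (-0.0 dB), φ = -1.1°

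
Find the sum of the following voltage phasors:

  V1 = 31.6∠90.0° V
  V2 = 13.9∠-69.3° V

Step 1 — Convert each phasor to rectangular form:
  V1 = 31.6·(cos(90.0°) + j·sin(90.0°)) = 0 + j31.6 V
  V2 = 13.9·(cos(-69.3°) + j·sin(-69.3°)) = 4.913 - j13 V
Step 2 — Sum components: V_total = 4.913 + j18.6 V.
Step 3 — Convert to polar: |V_total| = 19.24 V, ∠V_total = 75.2°.

V_total = 19.24∠75.2° V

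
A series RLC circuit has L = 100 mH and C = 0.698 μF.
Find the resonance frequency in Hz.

Step 1 — Resonance condition Im(Z)=0 gives ω₀ = 1/√(LC).
Step 2 — ω₀ = 1/√(0.1·6.98e-07) = 3785 rad/s.
Step 3 — f₀ = ω₀/(2π) = 602.4 Hz.

f₀ = 602.4 Hz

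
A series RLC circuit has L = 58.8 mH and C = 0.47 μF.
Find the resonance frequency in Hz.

Step 1 — Resonance condition Im(Z)=0 gives ω₀ = 1/√(LC).
Step 2 — ω₀ = 1/√(0.0588·4.7e-07) = 6015 rad/s.
Step 3 — f₀ = ω₀/(2π) = 957.4 Hz.

f₀ = 957.4 Hz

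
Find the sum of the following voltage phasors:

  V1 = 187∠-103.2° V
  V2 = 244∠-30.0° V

Step 1 — Convert each phasor to rectangular form:
  V1 = 187·(cos(-103.2°) + j·sin(-103.2°)) = -42.7 - j182.1 V
  V2 = 244·(cos(-30.0°) + j·sin(-30.0°)) = 211.3 - j122 V
Step 2 — Sum components: V_total = 168.6 - j304.1 V.
Step 3 — Convert to polar: |V_total| = 347.7 V, ∠V_total = -61.0°.

V_total = 347.7∠-61.0° V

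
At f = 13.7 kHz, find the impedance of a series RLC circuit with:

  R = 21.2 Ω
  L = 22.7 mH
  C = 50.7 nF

Step 1 — Angular frequency: ω = 2π·f = 2π·1.37e+04 = 8.608e+04 rad/s.
Step 2 — Component impedances:
  R: Z = R = 21.2 Ω
  L: Z = jωL = j·8.608e+04·0.0227 = 0 + j1954 Ω
  C: Z = 1/(jωC) = -j/(ω·C) = 0 - j229.1 Ω
Step 3 — Series combination: Z_total = R + L + C = 21.2 + j1725 Ω = 1725∠89.3° Ω.

Z = 21.2 + j1725 Ω = 1725∠89.3° Ω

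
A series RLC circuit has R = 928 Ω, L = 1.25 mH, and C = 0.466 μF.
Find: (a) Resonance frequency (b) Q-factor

Step 1 — Resonance condition Im(Z)=0 gives ω₀ = 1/√(LC).
Step 2 — ω₀ = 1/√(0.00125·4.66e-07) = 4.143e+04 rad/s.
Step 3 — f₀ = ω₀/(2π) = 6594 Hz.
Step 4 — Series Q: Q = ω₀L/R = 4.143e+04·0.00125/928 = 0.05581.

(a) f₀ = 6594 Hz  (b) Q = 0.05581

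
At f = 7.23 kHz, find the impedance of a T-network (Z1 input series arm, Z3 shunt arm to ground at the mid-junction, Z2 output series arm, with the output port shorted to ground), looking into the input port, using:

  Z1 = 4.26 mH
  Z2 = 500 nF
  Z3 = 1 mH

Step 1 — Angular frequency: ω = 2π·f = 2π·7230 = 4.543e+04 rad/s.
Step 2 — Component impedances:
  Z1: Z = jωL = j·4.543e+04·0.00426 = 0 + j193.5 Ω
  Z2: Z = 1/(jωC) = -j/(ω·C) = 0 - j44.03 Ω
  Z3: Z = jωL = j·4.543e+04·0.001 = 0 + j45.43 Ω
Step 3 — With the output port shorted to ground, the output series arm Z2 runs from the junction to ground; the shunt arm Z3 also runs from the junction to ground. They appear in parallel: Z3 || Z2 = 0 - j1427 Ω.
Step 4 — Series with input arm Z1: Z_in = Z1 + (Z3 || Z2) = 0 - j1234 Ω = 1234∠-90.0° Ω.

Z = 0 - j1234 Ω = 1234∠-90.0° Ω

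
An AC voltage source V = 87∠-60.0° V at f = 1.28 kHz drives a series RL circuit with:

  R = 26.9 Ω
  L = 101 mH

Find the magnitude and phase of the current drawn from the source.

Step 1 — Angular frequency: ω = 2π·f = 2π·1280 = 8042 rad/s.
Step 2 — Component impedances:
  R: Z = R = 26.9 Ω
  L: Z = jωL = j·8042·0.101 = 0 + j812.3 Ω
Step 3 — Series combination: Z_total = R + L = 26.9 + j812.3 Ω = 812.7∠88.1° Ω.
Step 4 — Source phasor: V = 87∠-60.0° V = 43.5 - j75.34 V.
Step 5 — Ohm's law: I = V / Z_total = (43.5 - j75.34) / (26.9 + j812.3) = -0.09088 - j0.05656 A.
Step 6 — Convert to polar: |I| = 0.107 A, ∠I = -148.1°.

I = 0.107∠-148.1° A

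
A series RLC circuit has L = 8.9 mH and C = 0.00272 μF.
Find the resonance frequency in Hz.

Step 1 — Resonance condition Im(Z)=0 gives ω₀ = 1/√(LC).
Step 2 — ω₀ = 1/√(0.0089·2.72e-09) = 2.032e+05 rad/s.
Step 3 — f₀ = ω₀/(2π) = 3.235e+04 Hz.

f₀ = 3.235e+04 Hz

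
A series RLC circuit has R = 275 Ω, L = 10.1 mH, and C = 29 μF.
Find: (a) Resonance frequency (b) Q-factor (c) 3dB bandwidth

Step 1 — Resonance condition Im(Z)=0 gives ω₀ = 1/√(LC).
Step 2 — ω₀ = 1/√(0.0101·2.9e-05) = 1848 rad/s.
Step 3 — f₀ = ω₀/(2π) = 294.1 Hz.
Step 4 — Series Q: Q = ω₀L/R = 1848·0.0101/275 = 0.06786.
Step 5 — 3dB bandwidth: Δω = ω₀/Q = 2.723e+04 rad/s; BW = Δω/(2π) = 4333 Hz.

(a) f₀ = 294.1 Hz  (b) Q = 0.06786  (c) BW = 4333 Hz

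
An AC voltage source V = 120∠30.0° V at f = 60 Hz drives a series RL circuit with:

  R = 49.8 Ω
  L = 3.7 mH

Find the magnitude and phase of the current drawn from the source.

Step 1 — Angular frequency: ω = 2π·f = 2π·60 = 377 rad/s.
Step 2 — Component impedances:
  R: Z = R = 49.8 Ω
  L: Z = jωL = j·377·0.0037 = 0 + j1.395 Ω
Step 3 — Series combination: Z_total = R + L = 49.8 + j1.395 Ω = 49.82∠1.6° Ω.
Step 4 — Source phasor: V = 120∠30.0° V = 103.9 + j60 V.
Step 5 — Ohm's law: I = V / Z_total = (103.9 + j60) / (49.8 + j1.395) = 2.119 + j1.145 A.
Step 6 — Convert to polar: |I| = 2.409 A, ∠I = 28.4°.

I = 2.409∠28.4° A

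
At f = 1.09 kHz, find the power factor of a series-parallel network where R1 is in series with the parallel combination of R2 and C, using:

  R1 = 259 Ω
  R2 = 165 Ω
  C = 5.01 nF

Step 1 — Angular frequency: ω = 2π·f = 2π·1090 = 6849 rad/s.
Step 2 — Component impedances:
  R1: Z = R = 259 Ω
  R2: Z = R = 165 Ω
  C: Z = 1/(jωC) = -j/(ω·C) = 0 - j2.914e+04 Ω
Step 3 — Parallel branch: R2 || C = 1/(1/R2 + 1/C) = 165 - j0.9341 Ω.
Step 4 — Series with R1: Z_total = R1 + (R2 || C) = 424 - j0.9341 Ω = 424∠-0.1° Ω.
Step 5 — Power factor: PF = cos(φ) = Re(Z)/|Z| = 424/424 = 1.
Step 6 — Type: Im(Z) = -0.9341 ⇒ leading (phase φ = -0.1°).

PF = 1 (leading, φ = -0.1°)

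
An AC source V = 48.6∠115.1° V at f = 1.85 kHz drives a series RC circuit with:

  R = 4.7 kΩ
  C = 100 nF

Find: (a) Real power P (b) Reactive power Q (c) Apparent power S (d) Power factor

Step 1 — Angular frequency: ω = 2π·f = 2π·1850 = 1.162e+04 rad/s.
Step 2 — Component impedances:
  R: Z = R = 4700 Ω
  C: Z = 1/(jωC) = -j/(ω·C) = 0 - j860.3 Ω
Step 3 — Series combination: Z_total = R + C = 4700 - j860.3 Ω = 4778∠-10.4° Ω.
Step 4 — Source phasor: V = 48.6∠115.1° V = -20.62 + j44.01 V.
Step 5 — Current: I = V / Z = -0.005903 + j0.008284 A = 0.01017∠125.5° A.
Step 6 — Complex power: S = V·I* = 0.4863 - j0.089 VA.
Step 7 — Real power: P = Re(S) = 0.4863 W.
Step 8 — Reactive power: Q = Im(S) = -0.089 VAR.
Step 9 — Apparent power: |S| = 0.4943 VA.
Step 10 — Power factor: PF = P/|S| = 0.9837 (leading).

(a) P = 0.4863 W  (b) Q = -0.089 VAR  (c) S = 0.4943 VA  (d) PF = 0.9837 (leading)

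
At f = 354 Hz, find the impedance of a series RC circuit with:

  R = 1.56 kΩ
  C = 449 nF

Step 1 — Angular frequency: ω = 2π·f = 2π·354 = 2224 rad/s.
Step 2 — Component impedances:
  R: Z = R = 1560 Ω
  C: Z = 1/(jωC) = -j/(ω·C) = 0 - j1001 Ω
Step 3 — Series combination: Z_total = R + C = 1560 - j1001 Ω = 1854∠-32.7° Ω.

Z = 1560 - j1001 Ω = 1854∠-32.7° Ω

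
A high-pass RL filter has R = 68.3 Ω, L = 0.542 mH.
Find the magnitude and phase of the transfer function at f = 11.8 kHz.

Step 1 — Angular frequency: ω = 2π·1.18e+04 = 7.414e+04 rad/s.
Step 2 — Transfer function: H(jω) = jωL/(R + jωL).
Step 3 — Numerator jωL = j·40.18; denominator R + jωL = 68.3 + j40.18.
Step 4 — H = 0.2571 + j0.4371.
Step 5 — Magnitude: |H| = 0.5071 (-5.9 dB); phase: φ = 59.5°.

|H| = 0.5071 (-5.9 dB), φ = 59.5°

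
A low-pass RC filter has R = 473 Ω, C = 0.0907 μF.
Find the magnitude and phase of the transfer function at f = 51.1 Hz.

Step 1 — Angular frequency: ω = 2π·51.1 = 321.1 rad/s.
Step 2 — Transfer function: H(jω) = 1/(1 + jωRC).
Step 3 — Denominator: 1 + jωRC = 1 + j·321.1·473·9.07e-08 = 1 + j0.01377.
Step 4 — H = 0.9998 - j0.01377.
Step 5 — Magnitude: |H| = 0.9999 (-0.0 dB); phase: φ = -0.8°.

|H| = 0.9999 (-0.0 dB), φ = -0.8°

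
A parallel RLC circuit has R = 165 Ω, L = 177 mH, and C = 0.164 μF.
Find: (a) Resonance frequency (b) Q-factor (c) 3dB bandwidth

Step 1 — Resonance: ω₀ = 1/√(LC) = 1/√(0.177·1.64e-07) = 5869 rad/s.
Step 2 — f₀ = ω₀/(2π) = 934.1 Hz.
Step 3 — Parallel Q: Q = R/(ω₀L) = 165/(5869·0.177) = 0.1588.
Step 4 — Bandwidth: Δω = ω₀/Q = 3.695e+04 rad/s; BW = Δω/(2π) = 5882 Hz.

(a) f₀ = 934.1 Hz  (b) Q = 0.1588  (c) BW = 5882 Hz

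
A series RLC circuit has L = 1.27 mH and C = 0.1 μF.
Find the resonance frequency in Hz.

Step 1 — Resonance condition Im(Z)=0 gives ω₀ = 1/√(LC).
Step 2 — ω₀ = 1/√(0.00127·1e-07) = 8.874e+04 rad/s.
Step 3 — f₀ = ω₀/(2π) = 1.412e+04 Hz.

f₀ = 1.412e+04 Hz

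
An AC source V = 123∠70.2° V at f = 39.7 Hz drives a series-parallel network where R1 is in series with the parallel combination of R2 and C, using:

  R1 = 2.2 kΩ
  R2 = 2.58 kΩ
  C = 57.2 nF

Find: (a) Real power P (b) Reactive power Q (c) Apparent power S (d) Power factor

Step 1 — Angular frequency: ω = 2π·f = 2π·39.7 = 249.4 rad/s.
Step 2 — Component impedances:
  R1: Z = R = 2200 Ω
  R2: Z = R = 2580 Ω
  C: Z = 1/(jωC) = -j/(ω·C) = 0 - j7.009e+04 Ω
Step 3 — Parallel branch: R2 || C = 1/(1/R2 + 1/C) = 2577 - j94.85 Ω.
Step 4 — Series with R1: Z_total = R1 + (R2 || C) = 4777 - j94.85 Ω = 4777∠-1.1° Ω.
Step 5 — Source phasor: V = 123∠70.2° V = 41.66 + j115.7 V.
Step 6 — Current: I = V / Z = 0.008238 + j0.02439 A = 0.02575∠71.3° A.
Step 7 — Complex power: S = V·I* = 3.166 - j0.06287 VA.
Step 8 — Real power: P = Re(S) = 3.166 W.
Step 9 — Reactive power: Q = Im(S) = -0.06287 VAR.
Step 10 — Apparent power: |S| = 3.167 VA.
Step 11 — Power factor: PF = P/|S| = 0.9998 (leading).

(a) P = 3.166 W  (b) Q = -0.06287 VAR  (c) S = 3.167 VA  (d) PF = 0.9998 (leading)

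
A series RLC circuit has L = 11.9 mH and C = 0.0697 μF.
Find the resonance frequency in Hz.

Step 1 — Resonance condition Im(Z)=0 gives ω₀ = 1/√(LC).
Step 2 — ω₀ = 1/√(0.0119·6.97e-08) = 3.472e+04 rad/s.
Step 3 — f₀ = ω₀/(2π) = 5526 Hz.

f₀ = 5526 Hz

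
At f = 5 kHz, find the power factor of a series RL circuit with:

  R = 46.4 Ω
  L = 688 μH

Step 1 — Angular frequency: ω = 2π·f = 2π·5000 = 3.142e+04 rad/s.
Step 2 — Component impedances:
  R: Z = R = 46.4 Ω
  L: Z = jωL = j·3.142e+04·0.000688 = 0 + j21.61 Ω
Step 3 — Series combination: Z_total = R + L = 46.4 + j21.61 Ω = 51.19∠25.0° Ω.
Step 4 — Power factor: PF = cos(φ) = Re(Z)/|Z| = 46.4/51.187 = 0.9065.
Step 5 — Type: Im(Z) = 21.61 ⇒ lagging (phase φ = 25.0°).

PF = 0.9065 (lagging, φ = 25.0°)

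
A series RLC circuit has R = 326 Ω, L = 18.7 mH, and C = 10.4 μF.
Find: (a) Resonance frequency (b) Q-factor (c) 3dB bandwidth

Step 1 — Resonance condition Im(Z)=0 gives ω₀ = 1/√(LC).
Step 2 — ω₀ = 1/√(0.0187·1.04e-05) = 2268 rad/s.
Step 3 — f₀ = ω₀/(2π) = 360.9 Hz.
Step 4 — Series Q: Q = ω₀L/R = 2268·0.0187/326 = 0.1301.
Step 5 — 3dB bandwidth: Δω = ω₀/Q = 1.743e+04 rad/s; BW = Δω/(2π) = 2775 Hz.

(a) f₀ = 360.9 Hz  (b) Q = 0.1301  (c) BW = 2775 Hz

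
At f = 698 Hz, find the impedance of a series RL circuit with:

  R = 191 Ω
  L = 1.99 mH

Step 1 — Angular frequency: ω = 2π·f = 2π·698 = 4386 rad/s.
Step 2 — Component impedances:
  R: Z = R = 191 Ω
  L: Z = jωL = j·4386·0.00199 = 0 + j8.727 Ω
Step 3 — Series combination: Z_total = R + L = 191 + j8.727 Ω = 191.2∠2.6° Ω.

Z = 191 + j8.727 Ω = 191.2∠2.6° Ω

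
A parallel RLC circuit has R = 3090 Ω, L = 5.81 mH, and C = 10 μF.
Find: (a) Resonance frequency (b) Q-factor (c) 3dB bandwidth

Step 1 — Resonance: ω₀ = 1/√(LC) = 1/√(0.00581·1e-05) = 4149 rad/s.
Step 2 — f₀ = ω₀/(2π) = 660.3 Hz.
Step 3 — Parallel Q: Q = R/(ω₀L) = 3090/(4149·0.00581) = 128.2.
Step 4 — Bandwidth: Δω = ω₀/Q = 32.36 rad/s; BW = Δω/(2π) = 5.151 Hz.

(a) f₀ = 660.3 Hz  (b) Q = 128.2  (c) BW = 5.151 Hz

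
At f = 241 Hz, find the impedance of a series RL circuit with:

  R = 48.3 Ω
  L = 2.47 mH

Step 1 — Angular frequency: ω = 2π·f = 2π·241 = 1514 rad/s.
Step 2 — Component impedances:
  R: Z = R = 48.3 Ω
  L: Z = jωL = j·1514·0.00247 = 0 + j3.74 Ω
Step 3 — Series combination: Z_total = R + L = 48.3 + j3.74 Ω = 48.44∠4.4° Ω.

Z = 48.3 + j3.74 Ω = 48.44∠4.4° Ω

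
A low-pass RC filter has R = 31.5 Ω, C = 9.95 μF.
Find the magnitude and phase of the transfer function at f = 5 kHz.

Step 1 — Angular frequency: ω = 2π·5000 = 3.142e+04 rad/s.
Step 2 — Transfer function: H(jω) = 1/(1 + jωRC).
Step 3 — Denominator: 1 + jωRC = 1 + j·3.142e+04·31.5·9.95e-06 = 1 + j9.847.
Step 4 — H = 0.01021 - j0.1005.
Step 5 — Magnitude: |H| = 0.101 (-19.9 dB); phase: φ = -84.2°.

|H| = 0.101 (-19.9 dB), φ = -84.2°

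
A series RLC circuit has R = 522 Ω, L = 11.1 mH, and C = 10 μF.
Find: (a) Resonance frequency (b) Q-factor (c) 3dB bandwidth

Step 1 — Resonance condition Im(Z)=0 gives ω₀ = 1/√(LC).
Step 2 — ω₀ = 1/√(0.0111·1e-05) = 3002 rad/s.
Step 3 — f₀ = ω₀/(2π) = 477.7 Hz.
Step 4 — Series Q: Q = ω₀L/R = 3002·0.0111/522 = 0.06383.
Step 5 — 3dB bandwidth: Δω = ω₀/Q = 4.703e+04 rad/s; BW = Δω/(2π) = 7485 Hz.

(a) f₀ = 477.7 Hz  (b) Q = 0.06383  (c) BW = 7485 Hz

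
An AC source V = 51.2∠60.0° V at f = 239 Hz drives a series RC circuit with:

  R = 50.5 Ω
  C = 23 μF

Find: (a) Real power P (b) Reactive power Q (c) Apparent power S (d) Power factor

Step 1 — Angular frequency: ω = 2π·f = 2π·239 = 1502 rad/s.
Step 2 — Component impedances:
  R: Z = R = 50.5 Ω
  C: Z = 1/(jωC) = -j/(ω·C) = 0 - j28.95 Ω
Step 3 — Series combination: Z_total = R + C = 50.5 - j28.95 Ω = 58.21∠-29.8° Ω.
Step 4 — Source phasor: V = 51.2∠60.0° V = 25.6 + j44.34 V.
Step 5 — Current: I = V / Z = 0.002658 + j0.8796 A = 0.8796∠89.8° A.
Step 6 — Complex power: S = V·I* = 39.07 - j22.4 VA.
Step 7 — Real power: P = Re(S) = 39.07 W.
Step 8 — Reactive power: Q = Im(S) = -22.4 VAR.
Step 9 — Apparent power: |S| = 45.03 VA.
Step 10 — Power factor: PF = P/|S| = 0.8675 (leading).

(a) P = 39.07 W  (b) Q = -22.4 VAR  (c) S = 45.03 VA  (d) PF = 0.8675 (leading)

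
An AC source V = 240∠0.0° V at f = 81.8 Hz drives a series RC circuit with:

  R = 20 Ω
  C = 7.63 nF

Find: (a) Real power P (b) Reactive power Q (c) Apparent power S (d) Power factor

Step 1 — Angular frequency: ω = 2π·f = 2π·81.8 = 514 rad/s.
Step 2 — Component impedances:
  R: Z = R = 20 Ω
  C: Z = 1/(jωC) = -j/(ω·C) = 0 - j2.55e+05 Ω
Step 3 — Series combination: Z_total = R + C = 20 - j2.55e+05 Ω = 2.55e+05∠-90.0° Ω.
Step 4 — Source phasor: V = 240∠0.0° V = 240 V.
Step 5 — Current: I = V / Z = 7.382e-08 + j0.0009412 A = 0.0009412∠90.0° A.
Step 6 — Complex power: S = V·I* = 1.772e-05 - j0.2259 VA.
Step 7 — Real power: P = Re(S) = 1.772e-05 W.
Step 8 — Reactive power: Q = Im(S) = -0.2259 VAR.
Step 9 — Apparent power: |S| = 0.2259 VA.
Step 10 — Power factor: PF = P/|S| = 7.843e-05 (leading).

(a) P = 1.772e-05 W  (b) Q = -0.2259 VAR  (c) S = 0.2259 VA  (d) PF = 7.843e-05 (leading)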